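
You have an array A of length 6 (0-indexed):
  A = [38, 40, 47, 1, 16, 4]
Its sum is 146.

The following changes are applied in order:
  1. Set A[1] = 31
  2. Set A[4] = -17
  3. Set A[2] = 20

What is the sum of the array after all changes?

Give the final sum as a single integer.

Initial sum: 146
Change 1: A[1] 40 -> 31, delta = -9, sum = 137
Change 2: A[4] 16 -> -17, delta = -33, sum = 104
Change 3: A[2] 47 -> 20, delta = -27, sum = 77

Answer: 77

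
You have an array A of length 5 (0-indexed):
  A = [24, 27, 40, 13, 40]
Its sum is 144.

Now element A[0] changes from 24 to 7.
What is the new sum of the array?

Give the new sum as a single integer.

Old value at index 0: 24
New value at index 0: 7
Delta = 7 - 24 = -17
New sum = old_sum + delta = 144 + (-17) = 127

Answer: 127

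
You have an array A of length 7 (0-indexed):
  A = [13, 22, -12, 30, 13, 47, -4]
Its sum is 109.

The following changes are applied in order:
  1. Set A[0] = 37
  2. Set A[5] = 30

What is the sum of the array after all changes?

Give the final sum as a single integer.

Answer: 116

Derivation:
Initial sum: 109
Change 1: A[0] 13 -> 37, delta = 24, sum = 133
Change 2: A[5] 47 -> 30, delta = -17, sum = 116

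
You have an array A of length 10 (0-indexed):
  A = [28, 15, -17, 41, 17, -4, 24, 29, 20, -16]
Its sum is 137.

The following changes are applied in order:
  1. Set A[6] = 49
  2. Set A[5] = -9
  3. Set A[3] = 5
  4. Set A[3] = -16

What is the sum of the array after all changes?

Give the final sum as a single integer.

Answer: 100

Derivation:
Initial sum: 137
Change 1: A[6] 24 -> 49, delta = 25, sum = 162
Change 2: A[5] -4 -> -9, delta = -5, sum = 157
Change 3: A[3] 41 -> 5, delta = -36, sum = 121
Change 4: A[3] 5 -> -16, delta = -21, sum = 100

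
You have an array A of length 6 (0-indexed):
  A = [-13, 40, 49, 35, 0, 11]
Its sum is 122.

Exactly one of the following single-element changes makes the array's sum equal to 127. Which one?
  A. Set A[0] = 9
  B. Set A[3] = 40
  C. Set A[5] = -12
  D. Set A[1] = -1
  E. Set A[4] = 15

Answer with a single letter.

Answer: B

Derivation:
Option A: A[0] -13->9, delta=22, new_sum=122+(22)=144
Option B: A[3] 35->40, delta=5, new_sum=122+(5)=127 <-- matches target
Option C: A[5] 11->-12, delta=-23, new_sum=122+(-23)=99
Option D: A[1] 40->-1, delta=-41, new_sum=122+(-41)=81
Option E: A[4] 0->15, delta=15, new_sum=122+(15)=137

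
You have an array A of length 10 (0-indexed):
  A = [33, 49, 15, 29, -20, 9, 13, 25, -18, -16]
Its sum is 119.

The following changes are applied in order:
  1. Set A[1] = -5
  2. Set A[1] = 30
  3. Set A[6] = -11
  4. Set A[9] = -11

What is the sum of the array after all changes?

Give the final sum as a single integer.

Initial sum: 119
Change 1: A[1] 49 -> -5, delta = -54, sum = 65
Change 2: A[1] -5 -> 30, delta = 35, sum = 100
Change 3: A[6] 13 -> -11, delta = -24, sum = 76
Change 4: A[9] -16 -> -11, delta = 5, sum = 81

Answer: 81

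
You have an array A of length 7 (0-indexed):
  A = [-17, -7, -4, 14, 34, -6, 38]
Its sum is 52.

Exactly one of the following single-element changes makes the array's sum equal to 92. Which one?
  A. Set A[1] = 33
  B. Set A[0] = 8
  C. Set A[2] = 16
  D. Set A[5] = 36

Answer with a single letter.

Option A: A[1] -7->33, delta=40, new_sum=52+(40)=92 <-- matches target
Option B: A[0] -17->8, delta=25, new_sum=52+(25)=77
Option C: A[2] -4->16, delta=20, new_sum=52+(20)=72
Option D: A[5] -6->36, delta=42, new_sum=52+(42)=94

Answer: A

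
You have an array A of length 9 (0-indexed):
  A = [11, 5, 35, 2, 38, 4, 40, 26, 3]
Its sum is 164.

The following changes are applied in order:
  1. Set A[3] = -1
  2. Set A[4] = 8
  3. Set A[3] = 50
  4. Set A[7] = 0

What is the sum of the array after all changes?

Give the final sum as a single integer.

Answer: 156

Derivation:
Initial sum: 164
Change 1: A[3] 2 -> -1, delta = -3, sum = 161
Change 2: A[4] 38 -> 8, delta = -30, sum = 131
Change 3: A[3] -1 -> 50, delta = 51, sum = 182
Change 4: A[7] 26 -> 0, delta = -26, sum = 156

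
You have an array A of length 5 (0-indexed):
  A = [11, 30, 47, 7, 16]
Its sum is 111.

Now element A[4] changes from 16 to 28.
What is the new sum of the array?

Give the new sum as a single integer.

Old value at index 4: 16
New value at index 4: 28
Delta = 28 - 16 = 12
New sum = old_sum + delta = 111 + (12) = 123

Answer: 123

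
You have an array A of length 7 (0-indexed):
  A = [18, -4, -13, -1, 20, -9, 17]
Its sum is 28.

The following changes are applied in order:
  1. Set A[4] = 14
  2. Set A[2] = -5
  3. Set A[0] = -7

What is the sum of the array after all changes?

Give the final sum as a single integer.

Answer: 5

Derivation:
Initial sum: 28
Change 1: A[4] 20 -> 14, delta = -6, sum = 22
Change 2: A[2] -13 -> -5, delta = 8, sum = 30
Change 3: A[0] 18 -> -7, delta = -25, sum = 5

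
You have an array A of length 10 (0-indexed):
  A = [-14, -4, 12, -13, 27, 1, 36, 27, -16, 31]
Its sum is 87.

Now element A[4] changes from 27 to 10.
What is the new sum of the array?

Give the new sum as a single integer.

Answer: 70

Derivation:
Old value at index 4: 27
New value at index 4: 10
Delta = 10 - 27 = -17
New sum = old_sum + delta = 87 + (-17) = 70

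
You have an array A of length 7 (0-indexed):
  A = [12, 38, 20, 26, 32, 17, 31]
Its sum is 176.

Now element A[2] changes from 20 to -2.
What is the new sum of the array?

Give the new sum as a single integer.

Old value at index 2: 20
New value at index 2: -2
Delta = -2 - 20 = -22
New sum = old_sum + delta = 176 + (-22) = 154

Answer: 154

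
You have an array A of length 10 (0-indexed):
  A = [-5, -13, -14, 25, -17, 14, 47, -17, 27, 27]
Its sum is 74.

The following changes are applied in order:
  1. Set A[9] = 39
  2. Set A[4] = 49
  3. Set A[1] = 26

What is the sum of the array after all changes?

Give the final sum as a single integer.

Initial sum: 74
Change 1: A[9] 27 -> 39, delta = 12, sum = 86
Change 2: A[4] -17 -> 49, delta = 66, sum = 152
Change 3: A[1] -13 -> 26, delta = 39, sum = 191

Answer: 191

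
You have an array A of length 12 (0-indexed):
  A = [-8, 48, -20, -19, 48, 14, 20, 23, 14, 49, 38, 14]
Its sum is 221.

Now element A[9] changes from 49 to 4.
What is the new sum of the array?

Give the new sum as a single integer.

Answer: 176

Derivation:
Old value at index 9: 49
New value at index 9: 4
Delta = 4 - 49 = -45
New sum = old_sum + delta = 221 + (-45) = 176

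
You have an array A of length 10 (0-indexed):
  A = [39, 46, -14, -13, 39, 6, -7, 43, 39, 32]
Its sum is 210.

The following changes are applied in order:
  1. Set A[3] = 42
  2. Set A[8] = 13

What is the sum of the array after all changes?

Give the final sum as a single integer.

Initial sum: 210
Change 1: A[3] -13 -> 42, delta = 55, sum = 265
Change 2: A[8] 39 -> 13, delta = -26, sum = 239

Answer: 239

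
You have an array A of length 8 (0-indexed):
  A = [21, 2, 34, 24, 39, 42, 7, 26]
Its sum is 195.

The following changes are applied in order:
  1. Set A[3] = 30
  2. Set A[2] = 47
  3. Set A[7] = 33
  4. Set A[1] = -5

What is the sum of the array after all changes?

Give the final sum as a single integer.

Answer: 214

Derivation:
Initial sum: 195
Change 1: A[3] 24 -> 30, delta = 6, sum = 201
Change 2: A[2] 34 -> 47, delta = 13, sum = 214
Change 3: A[7] 26 -> 33, delta = 7, sum = 221
Change 4: A[1] 2 -> -5, delta = -7, sum = 214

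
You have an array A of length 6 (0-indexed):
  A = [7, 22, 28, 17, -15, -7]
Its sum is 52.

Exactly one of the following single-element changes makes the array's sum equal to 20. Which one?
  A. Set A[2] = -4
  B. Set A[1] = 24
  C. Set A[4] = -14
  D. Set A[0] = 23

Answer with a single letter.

Option A: A[2] 28->-4, delta=-32, new_sum=52+(-32)=20 <-- matches target
Option B: A[1] 22->24, delta=2, new_sum=52+(2)=54
Option C: A[4] -15->-14, delta=1, new_sum=52+(1)=53
Option D: A[0] 7->23, delta=16, new_sum=52+(16)=68

Answer: A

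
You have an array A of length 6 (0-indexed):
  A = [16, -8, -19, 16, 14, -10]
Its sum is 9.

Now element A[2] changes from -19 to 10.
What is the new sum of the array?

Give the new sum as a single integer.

Answer: 38

Derivation:
Old value at index 2: -19
New value at index 2: 10
Delta = 10 - -19 = 29
New sum = old_sum + delta = 9 + (29) = 38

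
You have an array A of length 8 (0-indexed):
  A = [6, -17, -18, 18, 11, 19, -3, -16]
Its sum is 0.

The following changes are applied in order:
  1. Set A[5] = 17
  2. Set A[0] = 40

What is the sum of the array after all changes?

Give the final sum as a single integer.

Answer: 32

Derivation:
Initial sum: 0
Change 1: A[5] 19 -> 17, delta = -2, sum = -2
Change 2: A[0] 6 -> 40, delta = 34, sum = 32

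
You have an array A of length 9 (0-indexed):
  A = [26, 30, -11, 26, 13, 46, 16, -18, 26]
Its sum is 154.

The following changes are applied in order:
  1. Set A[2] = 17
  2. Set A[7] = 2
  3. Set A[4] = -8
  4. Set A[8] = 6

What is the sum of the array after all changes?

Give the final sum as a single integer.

Initial sum: 154
Change 1: A[2] -11 -> 17, delta = 28, sum = 182
Change 2: A[7] -18 -> 2, delta = 20, sum = 202
Change 3: A[4] 13 -> -8, delta = -21, sum = 181
Change 4: A[8] 26 -> 6, delta = -20, sum = 161

Answer: 161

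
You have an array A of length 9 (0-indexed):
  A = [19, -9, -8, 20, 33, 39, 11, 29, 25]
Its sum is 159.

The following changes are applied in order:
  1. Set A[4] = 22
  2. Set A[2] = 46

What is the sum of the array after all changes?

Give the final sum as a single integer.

Initial sum: 159
Change 1: A[4] 33 -> 22, delta = -11, sum = 148
Change 2: A[2] -8 -> 46, delta = 54, sum = 202

Answer: 202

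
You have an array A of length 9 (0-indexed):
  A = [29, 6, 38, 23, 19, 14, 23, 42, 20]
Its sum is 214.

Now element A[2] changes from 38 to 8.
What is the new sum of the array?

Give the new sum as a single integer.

Old value at index 2: 38
New value at index 2: 8
Delta = 8 - 38 = -30
New sum = old_sum + delta = 214 + (-30) = 184

Answer: 184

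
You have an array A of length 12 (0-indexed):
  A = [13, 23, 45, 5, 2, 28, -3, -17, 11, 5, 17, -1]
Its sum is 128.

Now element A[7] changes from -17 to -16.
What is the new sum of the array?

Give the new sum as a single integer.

Old value at index 7: -17
New value at index 7: -16
Delta = -16 - -17 = 1
New sum = old_sum + delta = 128 + (1) = 129

Answer: 129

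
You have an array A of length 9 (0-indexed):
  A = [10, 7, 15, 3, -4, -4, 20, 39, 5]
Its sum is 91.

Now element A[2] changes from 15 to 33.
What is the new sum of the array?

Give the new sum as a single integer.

Answer: 109

Derivation:
Old value at index 2: 15
New value at index 2: 33
Delta = 33 - 15 = 18
New sum = old_sum + delta = 91 + (18) = 109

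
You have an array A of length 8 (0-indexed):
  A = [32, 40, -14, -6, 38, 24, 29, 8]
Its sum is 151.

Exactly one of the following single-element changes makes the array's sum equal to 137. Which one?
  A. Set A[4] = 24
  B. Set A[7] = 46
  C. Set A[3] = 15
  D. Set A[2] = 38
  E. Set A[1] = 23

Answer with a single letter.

Answer: A

Derivation:
Option A: A[4] 38->24, delta=-14, new_sum=151+(-14)=137 <-- matches target
Option B: A[7] 8->46, delta=38, new_sum=151+(38)=189
Option C: A[3] -6->15, delta=21, new_sum=151+(21)=172
Option D: A[2] -14->38, delta=52, new_sum=151+(52)=203
Option E: A[1] 40->23, delta=-17, new_sum=151+(-17)=134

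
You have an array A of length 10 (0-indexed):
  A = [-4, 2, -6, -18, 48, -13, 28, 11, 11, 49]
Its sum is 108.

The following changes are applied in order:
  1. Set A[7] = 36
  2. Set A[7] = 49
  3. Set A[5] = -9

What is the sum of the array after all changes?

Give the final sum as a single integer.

Initial sum: 108
Change 1: A[7] 11 -> 36, delta = 25, sum = 133
Change 2: A[7] 36 -> 49, delta = 13, sum = 146
Change 3: A[5] -13 -> -9, delta = 4, sum = 150

Answer: 150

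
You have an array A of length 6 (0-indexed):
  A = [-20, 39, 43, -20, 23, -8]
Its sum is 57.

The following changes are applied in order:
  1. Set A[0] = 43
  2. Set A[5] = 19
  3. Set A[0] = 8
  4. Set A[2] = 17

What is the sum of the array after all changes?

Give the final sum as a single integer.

Answer: 86

Derivation:
Initial sum: 57
Change 1: A[0] -20 -> 43, delta = 63, sum = 120
Change 2: A[5] -8 -> 19, delta = 27, sum = 147
Change 3: A[0] 43 -> 8, delta = -35, sum = 112
Change 4: A[2] 43 -> 17, delta = -26, sum = 86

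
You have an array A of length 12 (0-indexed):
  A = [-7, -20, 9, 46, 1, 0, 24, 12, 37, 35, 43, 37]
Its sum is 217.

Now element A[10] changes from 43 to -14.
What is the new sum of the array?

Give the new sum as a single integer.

Answer: 160

Derivation:
Old value at index 10: 43
New value at index 10: -14
Delta = -14 - 43 = -57
New sum = old_sum + delta = 217 + (-57) = 160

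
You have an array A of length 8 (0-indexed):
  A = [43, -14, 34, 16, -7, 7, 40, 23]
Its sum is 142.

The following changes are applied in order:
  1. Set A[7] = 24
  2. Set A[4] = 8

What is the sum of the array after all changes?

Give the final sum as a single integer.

Initial sum: 142
Change 1: A[7] 23 -> 24, delta = 1, sum = 143
Change 2: A[4] -7 -> 8, delta = 15, sum = 158

Answer: 158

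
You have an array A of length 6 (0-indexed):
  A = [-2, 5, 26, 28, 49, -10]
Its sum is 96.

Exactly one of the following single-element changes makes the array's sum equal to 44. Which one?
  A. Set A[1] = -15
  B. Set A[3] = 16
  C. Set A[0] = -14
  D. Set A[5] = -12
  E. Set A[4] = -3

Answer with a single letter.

Answer: E

Derivation:
Option A: A[1] 5->-15, delta=-20, new_sum=96+(-20)=76
Option B: A[3] 28->16, delta=-12, new_sum=96+(-12)=84
Option C: A[0] -2->-14, delta=-12, new_sum=96+(-12)=84
Option D: A[5] -10->-12, delta=-2, new_sum=96+(-2)=94
Option E: A[4] 49->-3, delta=-52, new_sum=96+(-52)=44 <-- matches target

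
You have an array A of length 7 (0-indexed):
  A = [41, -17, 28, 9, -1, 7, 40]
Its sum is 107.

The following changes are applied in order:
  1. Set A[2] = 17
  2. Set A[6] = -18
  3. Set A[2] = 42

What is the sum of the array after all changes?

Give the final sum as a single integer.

Initial sum: 107
Change 1: A[2] 28 -> 17, delta = -11, sum = 96
Change 2: A[6] 40 -> -18, delta = -58, sum = 38
Change 3: A[2] 17 -> 42, delta = 25, sum = 63

Answer: 63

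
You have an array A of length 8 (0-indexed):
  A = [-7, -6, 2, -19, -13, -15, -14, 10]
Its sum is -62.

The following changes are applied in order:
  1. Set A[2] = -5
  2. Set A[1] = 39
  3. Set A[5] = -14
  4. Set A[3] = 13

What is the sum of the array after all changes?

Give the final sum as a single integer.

Answer: 9

Derivation:
Initial sum: -62
Change 1: A[2] 2 -> -5, delta = -7, sum = -69
Change 2: A[1] -6 -> 39, delta = 45, sum = -24
Change 3: A[5] -15 -> -14, delta = 1, sum = -23
Change 4: A[3] -19 -> 13, delta = 32, sum = 9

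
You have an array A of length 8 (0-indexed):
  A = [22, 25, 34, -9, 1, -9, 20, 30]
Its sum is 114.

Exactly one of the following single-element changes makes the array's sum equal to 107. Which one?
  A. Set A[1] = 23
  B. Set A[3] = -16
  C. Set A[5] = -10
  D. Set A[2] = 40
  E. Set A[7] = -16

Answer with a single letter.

Answer: B

Derivation:
Option A: A[1] 25->23, delta=-2, new_sum=114+(-2)=112
Option B: A[3] -9->-16, delta=-7, new_sum=114+(-7)=107 <-- matches target
Option C: A[5] -9->-10, delta=-1, new_sum=114+(-1)=113
Option D: A[2] 34->40, delta=6, new_sum=114+(6)=120
Option E: A[7] 30->-16, delta=-46, new_sum=114+(-46)=68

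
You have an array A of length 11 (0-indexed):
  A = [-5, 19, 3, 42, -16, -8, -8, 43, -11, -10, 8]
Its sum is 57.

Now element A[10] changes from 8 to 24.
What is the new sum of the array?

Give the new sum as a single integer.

Old value at index 10: 8
New value at index 10: 24
Delta = 24 - 8 = 16
New sum = old_sum + delta = 57 + (16) = 73

Answer: 73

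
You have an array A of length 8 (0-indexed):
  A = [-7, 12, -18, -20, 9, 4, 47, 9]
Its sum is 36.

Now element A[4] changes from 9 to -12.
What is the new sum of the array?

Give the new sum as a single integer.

Old value at index 4: 9
New value at index 4: -12
Delta = -12 - 9 = -21
New sum = old_sum + delta = 36 + (-21) = 15

Answer: 15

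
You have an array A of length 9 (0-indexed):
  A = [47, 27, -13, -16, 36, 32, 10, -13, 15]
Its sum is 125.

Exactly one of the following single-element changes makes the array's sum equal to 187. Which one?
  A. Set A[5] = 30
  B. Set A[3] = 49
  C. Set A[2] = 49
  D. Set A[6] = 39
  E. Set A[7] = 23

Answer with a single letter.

Answer: C

Derivation:
Option A: A[5] 32->30, delta=-2, new_sum=125+(-2)=123
Option B: A[3] -16->49, delta=65, new_sum=125+(65)=190
Option C: A[2] -13->49, delta=62, new_sum=125+(62)=187 <-- matches target
Option D: A[6] 10->39, delta=29, new_sum=125+(29)=154
Option E: A[7] -13->23, delta=36, new_sum=125+(36)=161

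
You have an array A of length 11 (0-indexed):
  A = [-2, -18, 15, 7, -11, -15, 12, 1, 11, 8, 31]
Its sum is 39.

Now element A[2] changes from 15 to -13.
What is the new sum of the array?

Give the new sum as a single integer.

Answer: 11

Derivation:
Old value at index 2: 15
New value at index 2: -13
Delta = -13 - 15 = -28
New sum = old_sum + delta = 39 + (-28) = 11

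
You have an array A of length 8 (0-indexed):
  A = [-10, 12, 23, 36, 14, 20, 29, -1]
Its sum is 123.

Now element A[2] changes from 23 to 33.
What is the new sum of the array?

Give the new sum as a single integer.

Answer: 133

Derivation:
Old value at index 2: 23
New value at index 2: 33
Delta = 33 - 23 = 10
New sum = old_sum + delta = 123 + (10) = 133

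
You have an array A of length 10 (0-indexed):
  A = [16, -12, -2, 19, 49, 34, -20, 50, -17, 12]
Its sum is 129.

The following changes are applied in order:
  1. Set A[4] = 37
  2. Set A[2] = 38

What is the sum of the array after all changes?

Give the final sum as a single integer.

Answer: 157

Derivation:
Initial sum: 129
Change 1: A[4] 49 -> 37, delta = -12, sum = 117
Change 2: A[2] -2 -> 38, delta = 40, sum = 157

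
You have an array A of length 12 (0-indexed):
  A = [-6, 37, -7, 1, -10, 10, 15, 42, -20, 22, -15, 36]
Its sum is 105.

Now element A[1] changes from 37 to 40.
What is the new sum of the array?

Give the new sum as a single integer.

Answer: 108

Derivation:
Old value at index 1: 37
New value at index 1: 40
Delta = 40 - 37 = 3
New sum = old_sum + delta = 105 + (3) = 108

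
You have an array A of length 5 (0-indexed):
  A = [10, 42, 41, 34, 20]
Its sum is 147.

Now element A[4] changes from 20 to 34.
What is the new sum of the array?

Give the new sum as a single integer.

Old value at index 4: 20
New value at index 4: 34
Delta = 34 - 20 = 14
New sum = old_sum + delta = 147 + (14) = 161

Answer: 161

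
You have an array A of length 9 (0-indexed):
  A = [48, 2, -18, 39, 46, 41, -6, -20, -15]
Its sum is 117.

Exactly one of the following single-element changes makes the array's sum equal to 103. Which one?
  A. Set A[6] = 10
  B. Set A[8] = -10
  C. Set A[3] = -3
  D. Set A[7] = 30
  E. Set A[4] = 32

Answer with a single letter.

Option A: A[6] -6->10, delta=16, new_sum=117+(16)=133
Option B: A[8] -15->-10, delta=5, new_sum=117+(5)=122
Option C: A[3] 39->-3, delta=-42, new_sum=117+(-42)=75
Option D: A[7] -20->30, delta=50, new_sum=117+(50)=167
Option E: A[4] 46->32, delta=-14, new_sum=117+(-14)=103 <-- matches target

Answer: E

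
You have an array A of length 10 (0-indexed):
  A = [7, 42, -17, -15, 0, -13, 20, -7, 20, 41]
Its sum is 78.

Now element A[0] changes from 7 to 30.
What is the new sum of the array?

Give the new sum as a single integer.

Old value at index 0: 7
New value at index 0: 30
Delta = 30 - 7 = 23
New sum = old_sum + delta = 78 + (23) = 101

Answer: 101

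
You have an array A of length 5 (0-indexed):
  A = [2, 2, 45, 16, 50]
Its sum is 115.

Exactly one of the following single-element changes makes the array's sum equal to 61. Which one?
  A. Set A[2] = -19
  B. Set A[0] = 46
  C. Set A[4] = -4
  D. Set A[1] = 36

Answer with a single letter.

Option A: A[2] 45->-19, delta=-64, new_sum=115+(-64)=51
Option B: A[0] 2->46, delta=44, new_sum=115+(44)=159
Option C: A[4] 50->-4, delta=-54, new_sum=115+(-54)=61 <-- matches target
Option D: A[1] 2->36, delta=34, new_sum=115+(34)=149

Answer: C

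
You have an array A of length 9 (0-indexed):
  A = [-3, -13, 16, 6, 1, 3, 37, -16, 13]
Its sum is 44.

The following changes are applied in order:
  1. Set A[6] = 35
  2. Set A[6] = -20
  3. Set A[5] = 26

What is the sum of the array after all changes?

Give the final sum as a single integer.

Answer: 10

Derivation:
Initial sum: 44
Change 1: A[6] 37 -> 35, delta = -2, sum = 42
Change 2: A[6] 35 -> -20, delta = -55, sum = -13
Change 3: A[5] 3 -> 26, delta = 23, sum = 10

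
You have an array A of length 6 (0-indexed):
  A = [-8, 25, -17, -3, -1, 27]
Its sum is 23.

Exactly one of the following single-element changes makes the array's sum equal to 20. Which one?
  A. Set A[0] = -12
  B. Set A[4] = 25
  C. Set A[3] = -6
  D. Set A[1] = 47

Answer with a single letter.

Option A: A[0] -8->-12, delta=-4, new_sum=23+(-4)=19
Option B: A[4] -1->25, delta=26, new_sum=23+(26)=49
Option C: A[3] -3->-6, delta=-3, new_sum=23+(-3)=20 <-- matches target
Option D: A[1] 25->47, delta=22, new_sum=23+(22)=45

Answer: C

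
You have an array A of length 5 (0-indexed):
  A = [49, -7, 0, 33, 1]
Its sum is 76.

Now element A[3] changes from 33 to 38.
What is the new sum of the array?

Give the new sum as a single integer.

Answer: 81

Derivation:
Old value at index 3: 33
New value at index 3: 38
Delta = 38 - 33 = 5
New sum = old_sum + delta = 76 + (5) = 81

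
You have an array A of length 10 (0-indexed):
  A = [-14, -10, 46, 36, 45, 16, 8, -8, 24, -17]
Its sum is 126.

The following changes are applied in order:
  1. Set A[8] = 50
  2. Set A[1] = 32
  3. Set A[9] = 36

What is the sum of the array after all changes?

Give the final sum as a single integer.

Answer: 247

Derivation:
Initial sum: 126
Change 1: A[8] 24 -> 50, delta = 26, sum = 152
Change 2: A[1] -10 -> 32, delta = 42, sum = 194
Change 3: A[9] -17 -> 36, delta = 53, sum = 247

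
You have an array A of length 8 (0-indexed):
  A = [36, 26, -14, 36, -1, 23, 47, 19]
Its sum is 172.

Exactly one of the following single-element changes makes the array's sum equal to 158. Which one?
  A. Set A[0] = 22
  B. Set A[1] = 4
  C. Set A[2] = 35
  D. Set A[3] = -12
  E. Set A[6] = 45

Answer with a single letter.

Option A: A[0] 36->22, delta=-14, new_sum=172+(-14)=158 <-- matches target
Option B: A[1] 26->4, delta=-22, new_sum=172+(-22)=150
Option C: A[2] -14->35, delta=49, new_sum=172+(49)=221
Option D: A[3] 36->-12, delta=-48, new_sum=172+(-48)=124
Option E: A[6] 47->45, delta=-2, new_sum=172+(-2)=170

Answer: A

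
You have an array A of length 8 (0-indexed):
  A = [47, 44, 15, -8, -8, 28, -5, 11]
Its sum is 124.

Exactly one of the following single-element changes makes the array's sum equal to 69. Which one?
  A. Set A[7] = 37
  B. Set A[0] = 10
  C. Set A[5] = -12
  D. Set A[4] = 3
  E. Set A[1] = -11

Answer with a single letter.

Option A: A[7] 11->37, delta=26, new_sum=124+(26)=150
Option B: A[0] 47->10, delta=-37, new_sum=124+(-37)=87
Option C: A[5] 28->-12, delta=-40, new_sum=124+(-40)=84
Option D: A[4] -8->3, delta=11, new_sum=124+(11)=135
Option E: A[1] 44->-11, delta=-55, new_sum=124+(-55)=69 <-- matches target

Answer: E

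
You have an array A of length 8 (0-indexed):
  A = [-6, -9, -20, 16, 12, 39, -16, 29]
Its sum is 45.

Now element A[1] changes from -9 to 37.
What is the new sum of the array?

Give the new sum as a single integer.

Answer: 91

Derivation:
Old value at index 1: -9
New value at index 1: 37
Delta = 37 - -9 = 46
New sum = old_sum + delta = 45 + (46) = 91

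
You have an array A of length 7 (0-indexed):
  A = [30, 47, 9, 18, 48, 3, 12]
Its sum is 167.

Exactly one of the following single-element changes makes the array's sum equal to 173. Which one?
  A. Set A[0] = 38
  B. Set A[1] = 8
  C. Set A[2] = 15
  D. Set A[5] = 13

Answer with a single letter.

Option A: A[0] 30->38, delta=8, new_sum=167+(8)=175
Option B: A[1] 47->8, delta=-39, new_sum=167+(-39)=128
Option C: A[2] 9->15, delta=6, new_sum=167+(6)=173 <-- matches target
Option D: A[5] 3->13, delta=10, new_sum=167+(10)=177

Answer: C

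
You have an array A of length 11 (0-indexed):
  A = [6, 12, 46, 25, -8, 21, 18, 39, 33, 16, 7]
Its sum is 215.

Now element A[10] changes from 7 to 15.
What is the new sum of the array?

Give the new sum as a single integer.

Answer: 223

Derivation:
Old value at index 10: 7
New value at index 10: 15
Delta = 15 - 7 = 8
New sum = old_sum + delta = 215 + (8) = 223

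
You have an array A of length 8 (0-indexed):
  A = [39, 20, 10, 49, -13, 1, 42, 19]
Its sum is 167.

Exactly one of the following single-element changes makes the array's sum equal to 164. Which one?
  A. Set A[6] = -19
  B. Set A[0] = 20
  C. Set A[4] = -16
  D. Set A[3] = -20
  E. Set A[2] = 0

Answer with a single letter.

Answer: C

Derivation:
Option A: A[6] 42->-19, delta=-61, new_sum=167+(-61)=106
Option B: A[0] 39->20, delta=-19, new_sum=167+(-19)=148
Option C: A[4] -13->-16, delta=-3, new_sum=167+(-3)=164 <-- matches target
Option D: A[3] 49->-20, delta=-69, new_sum=167+(-69)=98
Option E: A[2] 10->0, delta=-10, new_sum=167+(-10)=157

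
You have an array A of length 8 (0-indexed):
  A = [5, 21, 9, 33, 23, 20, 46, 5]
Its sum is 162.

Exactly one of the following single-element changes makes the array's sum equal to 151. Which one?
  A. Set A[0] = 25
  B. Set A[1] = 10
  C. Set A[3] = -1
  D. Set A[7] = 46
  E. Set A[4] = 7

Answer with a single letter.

Answer: B

Derivation:
Option A: A[0] 5->25, delta=20, new_sum=162+(20)=182
Option B: A[1] 21->10, delta=-11, new_sum=162+(-11)=151 <-- matches target
Option C: A[3] 33->-1, delta=-34, new_sum=162+(-34)=128
Option D: A[7] 5->46, delta=41, new_sum=162+(41)=203
Option E: A[4] 23->7, delta=-16, new_sum=162+(-16)=146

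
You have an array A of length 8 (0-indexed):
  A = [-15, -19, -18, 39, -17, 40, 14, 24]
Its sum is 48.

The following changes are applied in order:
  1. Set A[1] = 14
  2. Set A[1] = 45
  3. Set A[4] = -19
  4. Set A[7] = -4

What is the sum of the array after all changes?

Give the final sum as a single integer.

Answer: 82

Derivation:
Initial sum: 48
Change 1: A[1] -19 -> 14, delta = 33, sum = 81
Change 2: A[1] 14 -> 45, delta = 31, sum = 112
Change 3: A[4] -17 -> -19, delta = -2, sum = 110
Change 4: A[7] 24 -> -4, delta = -28, sum = 82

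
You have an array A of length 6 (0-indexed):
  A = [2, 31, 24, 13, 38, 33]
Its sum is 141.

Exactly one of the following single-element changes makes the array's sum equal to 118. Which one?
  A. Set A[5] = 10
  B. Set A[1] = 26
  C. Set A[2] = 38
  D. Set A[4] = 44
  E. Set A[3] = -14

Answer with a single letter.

Option A: A[5] 33->10, delta=-23, new_sum=141+(-23)=118 <-- matches target
Option B: A[1] 31->26, delta=-5, new_sum=141+(-5)=136
Option C: A[2] 24->38, delta=14, new_sum=141+(14)=155
Option D: A[4] 38->44, delta=6, new_sum=141+(6)=147
Option E: A[3] 13->-14, delta=-27, new_sum=141+(-27)=114

Answer: A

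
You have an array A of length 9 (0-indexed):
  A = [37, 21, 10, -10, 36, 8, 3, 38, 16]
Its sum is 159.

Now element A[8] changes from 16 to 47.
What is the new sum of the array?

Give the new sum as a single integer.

Old value at index 8: 16
New value at index 8: 47
Delta = 47 - 16 = 31
New sum = old_sum + delta = 159 + (31) = 190

Answer: 190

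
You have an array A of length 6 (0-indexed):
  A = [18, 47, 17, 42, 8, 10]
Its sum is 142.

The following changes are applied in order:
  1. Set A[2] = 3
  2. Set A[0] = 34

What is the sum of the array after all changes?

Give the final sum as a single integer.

Initial sum: 142
Change 1: A[2] 17 -> 3, delta = -14, sum = 128
Change 2: A[0] 18 -> 34, delta = 16, sum = 144

Answer: 144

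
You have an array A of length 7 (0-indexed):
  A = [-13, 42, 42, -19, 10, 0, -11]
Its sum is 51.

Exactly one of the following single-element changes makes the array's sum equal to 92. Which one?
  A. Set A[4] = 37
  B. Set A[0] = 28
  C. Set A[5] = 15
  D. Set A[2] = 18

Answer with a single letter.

Option A: A[4] 10->37, delta=27, new_sum=51+(27)=78
Option B: A[0] -13->28, delta=41, new_sum=51+(41)=92 <-- matches target
Option C: A[5] 0->15, delta=15, new_sum=51+(15)=66
Option D: A[2] 42->18, delta=-24, new_sum=51+(-24)=27

Answer: B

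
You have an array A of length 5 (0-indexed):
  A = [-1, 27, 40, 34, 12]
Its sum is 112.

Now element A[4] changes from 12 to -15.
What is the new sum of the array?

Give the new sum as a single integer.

Old value at index 4: 12
New value at index 4: -15
Delta = -15 - 12 = -27
New sum = old_sum + delta = 112 + (-27) = 85

Answer: 85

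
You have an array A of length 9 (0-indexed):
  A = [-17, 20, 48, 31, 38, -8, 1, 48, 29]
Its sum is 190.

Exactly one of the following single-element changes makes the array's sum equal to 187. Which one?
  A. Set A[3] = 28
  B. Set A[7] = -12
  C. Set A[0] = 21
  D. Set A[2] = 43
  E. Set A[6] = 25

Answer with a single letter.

Answer: A

Derivation:
Option A: A[3] 31->28, delta=-3, new_sum=190+(-3)=187 <-- matches target
Option B: A[7] 48->-12, delta=-60, new_sum=190+(-60)=130
Option C: A[0] -17->21, delta=38, new_sum=190+(38)=228
Option D: A[2] 48->43, delta=-5, new_sum=190+(-5)=185
Option E: A[6] 1->25, delta=24, new_sum=190+(24)=214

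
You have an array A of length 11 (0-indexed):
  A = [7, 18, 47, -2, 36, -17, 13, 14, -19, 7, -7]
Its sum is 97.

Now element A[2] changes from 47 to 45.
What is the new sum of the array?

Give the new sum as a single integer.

Answer: 95

Derivation:
Old value at index 2: 47
New value at index 2: 45
Delta = 45 - 47 = -2
New sum = old_sum + delta = 97 + (-2) = 95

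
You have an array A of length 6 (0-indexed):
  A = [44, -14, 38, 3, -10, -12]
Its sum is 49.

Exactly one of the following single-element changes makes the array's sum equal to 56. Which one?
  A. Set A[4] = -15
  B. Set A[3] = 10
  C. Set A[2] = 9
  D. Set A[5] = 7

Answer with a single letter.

Answer: B

Derivation:
Option A: A[4] -10->-15, delta=-5, new_sum=49+(-5)=44
Option B: A[3] 3->10, delta=7, new_sum=49+(7)=56 <-- matches target
Option C: A[2] 38->9, delta=-29, new_sum=49+(-29)=20
Option D: A[5] -12->7, delta=19, new_sum=49+(19)=68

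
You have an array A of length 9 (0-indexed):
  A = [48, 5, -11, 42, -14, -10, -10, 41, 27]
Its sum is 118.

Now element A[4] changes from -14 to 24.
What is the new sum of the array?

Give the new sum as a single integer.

Answer: 156

Derivation:
Old value at index 4: -14
New value at index 4: 24
Delta = 24 - -14 = 38
New sum = old_sum + delta = 118 + (38) = 156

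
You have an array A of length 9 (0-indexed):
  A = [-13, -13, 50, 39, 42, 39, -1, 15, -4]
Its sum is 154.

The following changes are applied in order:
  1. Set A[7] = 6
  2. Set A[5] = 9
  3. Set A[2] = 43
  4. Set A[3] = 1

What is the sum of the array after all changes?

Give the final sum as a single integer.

Initial sum: 154
Change 1: A[7] 15 -> 6, delta = -9, sum = 145
Change 2: A[5] 39 -> 9, delta = -30, sum = 115
Change 3: A[2] 50 -> 43, delta = -7, sum = 108
Change 4: A[3] 39 -> 1, delta = -38, sum = 70

Answer: 70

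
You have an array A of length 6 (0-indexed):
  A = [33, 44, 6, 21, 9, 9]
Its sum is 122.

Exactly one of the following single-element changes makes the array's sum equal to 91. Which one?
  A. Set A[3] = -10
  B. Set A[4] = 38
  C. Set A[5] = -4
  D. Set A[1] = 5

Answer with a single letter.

Answer: A

Derivation:
Option A: A[3] 21->-10, delta=-31, new_sum=122+(-31)=91 <-- matches target
Option B: A[4] 9->38, delta=29, new_sum=122+(29)=151
Option C: A[5] 9->-4, delta=-13, new_sum=122+(-13)=109
Option D: A[1] 44->5, delta=-39, new_sum=122+(-39)=83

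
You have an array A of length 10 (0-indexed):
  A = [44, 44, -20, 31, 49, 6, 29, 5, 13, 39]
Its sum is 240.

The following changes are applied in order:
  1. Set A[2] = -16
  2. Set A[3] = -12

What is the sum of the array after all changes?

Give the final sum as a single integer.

Answer: 201

Derivation:
Initial sum: 240
Change 1: A[2] -20 -> -16, delta = 4, sum = 244
Change 2: A[3] 31 -> -12, delta = -43, sum = 201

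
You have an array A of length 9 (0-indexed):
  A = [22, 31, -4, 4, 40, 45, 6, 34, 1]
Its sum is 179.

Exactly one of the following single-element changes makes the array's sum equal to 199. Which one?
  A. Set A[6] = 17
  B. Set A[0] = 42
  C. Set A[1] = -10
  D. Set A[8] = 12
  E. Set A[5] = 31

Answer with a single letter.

Answer: B

Derivation:
Option A: A[6] 6->17, delta=11, new_sum=179+(11)=190
Option B: A[0] 22->42, delta=20, new_sum=179+(20)=199 <-- matches target
Option C: A[1] 31->-10, delta=-41, new_sum=179+(-41)=138
Option D: A[8] 1->12, delta=11, new_sum=179+(11)=190
Option E: A[5] 45->31, delta=-14, new_sum=179+(-14)=165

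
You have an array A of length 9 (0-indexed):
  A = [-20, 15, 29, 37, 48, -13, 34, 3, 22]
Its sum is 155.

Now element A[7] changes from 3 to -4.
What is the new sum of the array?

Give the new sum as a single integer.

Old value at index 7: 3
New value at index 7: -4
Delta = -4 - 3 = -7
New sum = old_sum + delta = 155 + (-7) = 148

Answer: 148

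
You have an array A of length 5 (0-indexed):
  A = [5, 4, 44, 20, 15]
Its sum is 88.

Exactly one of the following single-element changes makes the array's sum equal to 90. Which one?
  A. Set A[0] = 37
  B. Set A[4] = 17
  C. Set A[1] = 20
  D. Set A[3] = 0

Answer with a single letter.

Option A: A[0] 5->37, delta=32, new_sum=88+(32)=120
Option B: A[4] 15->17, delta=2, new_sum=88+(2)=90 <-- matches target
Option C: A[1] 4->20, delta=16, new_sum=88+(16)=104
Option D: A[3] 20->0, delta=-20, new_sum=88+(-20)=68

Answer: B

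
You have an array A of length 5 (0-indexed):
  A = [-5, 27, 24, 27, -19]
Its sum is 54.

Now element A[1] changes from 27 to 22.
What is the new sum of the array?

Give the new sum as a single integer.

Answer: 49

Derivation:
Old value at index 1: 27
New value at index 1: 22
Delta = 22 - 27 = -5
New sum = old_sum + delta = 54 + (-5) = 49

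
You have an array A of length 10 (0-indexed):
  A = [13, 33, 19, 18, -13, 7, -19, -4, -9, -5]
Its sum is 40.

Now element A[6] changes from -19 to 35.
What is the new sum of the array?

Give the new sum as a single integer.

Answer: 94

Derivation:
Old value at index 6: -19
New value at index 6: 35
Delta = 35 - -19 = 54
New sum = old_sum + delta = 40 + (54) = 94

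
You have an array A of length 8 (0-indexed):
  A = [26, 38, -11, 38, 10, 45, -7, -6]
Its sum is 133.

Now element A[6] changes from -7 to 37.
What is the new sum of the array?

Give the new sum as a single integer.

Old value at index 6: -7
New value at index 6: 37
Delta = 37 - -7 = 44
New sum = old_sum + delta = 133 + (44) = 177

Answer: 177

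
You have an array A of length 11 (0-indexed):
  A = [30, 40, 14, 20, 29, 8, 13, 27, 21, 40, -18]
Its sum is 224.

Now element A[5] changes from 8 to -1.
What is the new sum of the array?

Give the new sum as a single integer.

Old value at index 5: 8
New value at index 5: -1
Delta = -1 - 8 = -9
New sum = old_sum + delta = 224 + (-9) = 215

Answer: 215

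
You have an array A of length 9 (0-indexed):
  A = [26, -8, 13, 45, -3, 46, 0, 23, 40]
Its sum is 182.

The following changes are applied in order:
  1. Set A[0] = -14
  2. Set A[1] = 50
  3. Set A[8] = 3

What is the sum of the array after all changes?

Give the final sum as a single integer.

Initial sum: 182
Change 1: A[0] 26 -> -14, delta = -40, sum = 142
Change 2: A[1] -8 -> 50, delta = 58, sum = 200
Change 3: A[8] 40 -> 3, delta = -37, sum = 163

Answer: 163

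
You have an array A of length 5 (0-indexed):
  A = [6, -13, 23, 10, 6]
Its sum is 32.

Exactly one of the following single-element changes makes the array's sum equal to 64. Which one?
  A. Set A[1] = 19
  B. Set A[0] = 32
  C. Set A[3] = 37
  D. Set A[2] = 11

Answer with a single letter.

Option A: A[1] -13->19, delta=32, new_sum=32+(32)=64 <-- matches target
Option B: A[0] 6->32, delta=26, new_sum=32+(26)=58
Option C: A[3] 10->37, delta=27, new_sum=32+(27)=59
Option D: A[2] 23->11, delta=-12, new_sum=32+(-12)=20

Answer: A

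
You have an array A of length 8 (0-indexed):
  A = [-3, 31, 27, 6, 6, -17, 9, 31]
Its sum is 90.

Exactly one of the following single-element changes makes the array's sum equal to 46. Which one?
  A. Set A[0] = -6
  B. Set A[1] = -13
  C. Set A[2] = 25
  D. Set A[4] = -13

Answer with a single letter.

Option A: A[0] -3->-6, delta=-3, new_sum=90+(-3)=87
Option B: A[1] 31->-13, delta=-44, new_sum=90+(-44)=46 <-- matches target
Option C: A[2] 27->25, delta=-2, new_sum=90+(-2)=88
Option D: A[4] 6->-13, delta=-19, new_sum=90+(-19)=71

Answer: B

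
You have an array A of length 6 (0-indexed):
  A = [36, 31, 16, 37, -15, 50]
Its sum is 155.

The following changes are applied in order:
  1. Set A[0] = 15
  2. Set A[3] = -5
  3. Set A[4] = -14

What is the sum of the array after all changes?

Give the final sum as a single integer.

Answer: 93

Derivation:
Initial sum: 155
Change 1: A[0] 36 -> 15, delta = -21, sum = 134
Change 2: A[3] 37 -> -5, delta = -42, sum = 92
Change 3: A[4] -15 -> -14, delta = 1, sum = 93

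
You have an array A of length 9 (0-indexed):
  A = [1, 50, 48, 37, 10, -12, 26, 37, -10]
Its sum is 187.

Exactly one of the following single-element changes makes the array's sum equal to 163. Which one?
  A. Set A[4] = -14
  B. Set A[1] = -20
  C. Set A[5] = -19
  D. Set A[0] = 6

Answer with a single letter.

Option A: A[4] 10->-14, delta=-24, new_sum=187+(-24)=163 <-- matches target
Option B: A[1] 50->-20, delta=-70, new_sum=187+(-70)=117
Option C: A[5] -12->-19, delta=-7, new_sum=187+(-7)=180
Option D: A[0] 1->6, delta=5, new_sum=187+(5)=192

Answer: A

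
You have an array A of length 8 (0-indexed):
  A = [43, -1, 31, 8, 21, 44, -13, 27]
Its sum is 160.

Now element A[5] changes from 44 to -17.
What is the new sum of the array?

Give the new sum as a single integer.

Answer: 99

Derivation:
Old value at index 5: 44
New value at index 5: -17
Delta = -17 - 44 = -61
New sum = old_sum + delta = 160 + (-61) = 99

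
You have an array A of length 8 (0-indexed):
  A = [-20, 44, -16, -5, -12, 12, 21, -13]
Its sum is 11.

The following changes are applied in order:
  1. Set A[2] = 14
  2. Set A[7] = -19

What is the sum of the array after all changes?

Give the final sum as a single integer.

Answer: 35

Derivation:
Initial sum: 11
Change 1: A[2] -16 -> 14, delta = 30, sum = 41
Change 2: A[7] -13 -> -19, delta = -6, sum = 35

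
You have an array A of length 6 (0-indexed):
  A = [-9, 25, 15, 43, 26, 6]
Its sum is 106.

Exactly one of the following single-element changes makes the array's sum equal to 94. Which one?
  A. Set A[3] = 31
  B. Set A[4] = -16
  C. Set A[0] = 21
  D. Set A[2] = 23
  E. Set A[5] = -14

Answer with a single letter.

Option A: A[3] 43->31, delta=-12, new_sum=106+(-12)=94 <-- matches target
Option B: A[4] 26->-16, delta=-42, new_sum=106+(-42)=64
Option C: A[0] -9->21, delta=30, new_sum=106+(30)=136
Option D: A[2] 15->23, delta=8, new_sum=106+(8)=114
Option E: A[5] 6->-14, delta=-20, new_sum=106+(-20)=86

Answer: A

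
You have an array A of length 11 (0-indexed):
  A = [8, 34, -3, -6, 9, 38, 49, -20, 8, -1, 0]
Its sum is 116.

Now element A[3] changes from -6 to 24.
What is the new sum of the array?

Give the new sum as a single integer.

Old value at index 3: -6
New value at index 3: 24
Delta = 24 - -6 = 30
New sum = old_sum + delta = 116 + (30) = 146

Answer: 146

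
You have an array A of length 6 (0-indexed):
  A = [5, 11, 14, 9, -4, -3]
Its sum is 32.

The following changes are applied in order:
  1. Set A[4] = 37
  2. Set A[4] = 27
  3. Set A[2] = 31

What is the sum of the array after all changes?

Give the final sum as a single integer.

Answer: 80

Derivation:
Initial sum: 32
Change 1: A[4] -4 -> 37, delta = 41, sum = 73
Change 2: A[4] 37 -> 27, delta = -10, sum = 63
Change 3: A[2] 14 -> 31, delta = 17, sum = 80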